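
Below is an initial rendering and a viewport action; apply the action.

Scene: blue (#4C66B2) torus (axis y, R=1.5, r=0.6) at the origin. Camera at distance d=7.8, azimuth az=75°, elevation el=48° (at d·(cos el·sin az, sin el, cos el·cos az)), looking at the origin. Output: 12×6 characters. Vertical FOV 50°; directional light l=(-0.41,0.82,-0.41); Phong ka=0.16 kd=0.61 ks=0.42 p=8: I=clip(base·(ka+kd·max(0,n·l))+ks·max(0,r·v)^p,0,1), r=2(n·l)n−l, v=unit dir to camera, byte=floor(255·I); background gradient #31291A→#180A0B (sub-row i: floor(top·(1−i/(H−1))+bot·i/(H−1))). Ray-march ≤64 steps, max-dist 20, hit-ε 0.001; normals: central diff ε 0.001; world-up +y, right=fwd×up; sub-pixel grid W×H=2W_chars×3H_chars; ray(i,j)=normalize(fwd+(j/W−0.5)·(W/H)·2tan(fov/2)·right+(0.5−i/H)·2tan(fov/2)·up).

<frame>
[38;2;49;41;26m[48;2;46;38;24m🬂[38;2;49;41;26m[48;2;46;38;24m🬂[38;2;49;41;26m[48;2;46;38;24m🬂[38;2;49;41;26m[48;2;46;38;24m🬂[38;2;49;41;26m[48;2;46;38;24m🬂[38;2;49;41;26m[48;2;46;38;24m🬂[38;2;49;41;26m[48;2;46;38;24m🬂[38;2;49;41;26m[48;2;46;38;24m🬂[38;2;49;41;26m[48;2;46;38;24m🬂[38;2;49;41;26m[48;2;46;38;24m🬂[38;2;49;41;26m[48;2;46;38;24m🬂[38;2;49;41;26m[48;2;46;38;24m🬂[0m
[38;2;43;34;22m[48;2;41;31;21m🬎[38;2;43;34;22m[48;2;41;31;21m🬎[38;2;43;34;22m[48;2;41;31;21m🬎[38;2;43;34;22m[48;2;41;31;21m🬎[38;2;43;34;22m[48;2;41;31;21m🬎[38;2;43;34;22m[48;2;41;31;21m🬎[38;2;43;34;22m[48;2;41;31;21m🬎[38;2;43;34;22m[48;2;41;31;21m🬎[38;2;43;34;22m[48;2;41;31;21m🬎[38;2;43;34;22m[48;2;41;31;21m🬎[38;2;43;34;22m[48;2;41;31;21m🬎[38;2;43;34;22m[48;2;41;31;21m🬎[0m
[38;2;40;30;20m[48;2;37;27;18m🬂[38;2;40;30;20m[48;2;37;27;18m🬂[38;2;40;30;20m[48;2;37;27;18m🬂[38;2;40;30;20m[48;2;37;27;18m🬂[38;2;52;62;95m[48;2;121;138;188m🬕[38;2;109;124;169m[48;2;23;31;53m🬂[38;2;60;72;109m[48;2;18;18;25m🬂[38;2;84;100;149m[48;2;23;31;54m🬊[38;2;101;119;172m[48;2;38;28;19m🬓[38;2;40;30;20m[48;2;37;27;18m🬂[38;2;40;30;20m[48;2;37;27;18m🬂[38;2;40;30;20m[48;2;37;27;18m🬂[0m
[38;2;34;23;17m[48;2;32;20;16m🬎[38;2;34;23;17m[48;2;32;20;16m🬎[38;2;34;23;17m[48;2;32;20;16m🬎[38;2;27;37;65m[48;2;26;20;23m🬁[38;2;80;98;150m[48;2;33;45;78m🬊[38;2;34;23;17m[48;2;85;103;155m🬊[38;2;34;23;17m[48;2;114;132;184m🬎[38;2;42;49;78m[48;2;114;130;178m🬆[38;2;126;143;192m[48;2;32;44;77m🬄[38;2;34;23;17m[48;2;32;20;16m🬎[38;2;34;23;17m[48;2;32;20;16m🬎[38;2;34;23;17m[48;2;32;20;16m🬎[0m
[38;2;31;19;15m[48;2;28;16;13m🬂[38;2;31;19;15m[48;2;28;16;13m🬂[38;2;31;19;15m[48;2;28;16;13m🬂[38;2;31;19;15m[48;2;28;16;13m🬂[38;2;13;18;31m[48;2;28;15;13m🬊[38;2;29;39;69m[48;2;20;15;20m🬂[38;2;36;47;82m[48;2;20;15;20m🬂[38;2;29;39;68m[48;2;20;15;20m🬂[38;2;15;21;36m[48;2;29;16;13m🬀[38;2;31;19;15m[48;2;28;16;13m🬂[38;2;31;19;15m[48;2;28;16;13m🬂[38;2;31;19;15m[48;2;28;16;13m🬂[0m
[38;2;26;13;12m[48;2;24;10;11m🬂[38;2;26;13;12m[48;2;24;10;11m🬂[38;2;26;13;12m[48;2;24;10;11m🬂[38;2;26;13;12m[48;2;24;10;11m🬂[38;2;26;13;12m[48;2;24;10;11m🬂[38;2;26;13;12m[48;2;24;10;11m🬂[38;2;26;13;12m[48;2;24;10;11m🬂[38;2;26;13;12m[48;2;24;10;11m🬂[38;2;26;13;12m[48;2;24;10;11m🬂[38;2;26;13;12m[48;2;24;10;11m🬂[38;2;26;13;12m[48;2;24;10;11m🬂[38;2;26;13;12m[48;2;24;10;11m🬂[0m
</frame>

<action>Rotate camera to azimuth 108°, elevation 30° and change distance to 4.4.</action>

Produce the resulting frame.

<frame>
[38;2;49;41;26m[48;2;46;38;24m🬂[38;2;49;41;26m[48;2;46;38;24m🬂[38;2;49;41;26m[48;2;46;38;24m🬂[38;2;49;41;26m[48;2;46;38;24m🬂[38;2;49;41;26m[48;2;46;38;24m🬂[38;2;49;41;26m[48;2;46;38;24m🬂[38;2;49;41;26m[48;2;46;38;24m🬂[38;2;49;41;26m[48;2;46;38;24m🬂[38;2;49;41;26m[48;2;46;38;24m🬂[38;2;49;41;26m[48;2;46;38;24m🬂[38;2;49;41;26m[48;2;46;38;24m🬂[38;2;49;41;26m[48;2;46;38;24m🬂[0m
[38;2;43;34;22m[48;2;41;31;21m🬎[38;2;43;34;22m[48;2;41;31;21m🬎[38;2;43;34;22m[48;2;41;31;21m🬎[38;2;43;34;22m[48;2;41;31;21m🬎[38;2;43;34;22m[48;2;56;73;123m🬎[38;2;43;34;22m[48;2;87;102;147m🬎[38;2;43;34;22m[48;2;66;79;119m🬎[38;2;43;34;22m[48;2;53;68;109m🬎[38;2;52;68;117m[48;2;43;33;22m🬏[38;2;43;34;22m[48;2;41;31;21m🬎[38;2;43;34;22m[48;2;41;31;21m🬎[38;2;43;34;22m[48;2;41;31;21m🬎[0m
[38;2;40;30;20m[48;2;37;27;18m🬂[38;2;38;28;19m[48;2;32;43;75m🬝[38;2;40;30;20m[48;2;46;63;110m🬀[38;2;56;75;132m[48;2;69;88;143m🬲[38;2;138;155;203m[48;2;44;58;97m🬂[38;2;68;81;118m[48;2;19;25;44m🬀[38;2;21;28;49m[48;2;12;16;28m🬂[38;2;19;26;46m[48;2;12;16;28m🬂[38;2;33;44;75m[48;2;18;24;42m🬂[38;2;53;70;119m[48;2;39;53;92m🬨[38;2;39;29;19m[48;2;60;79;133m🬊[38;2;40;30;20m[48;2;37;27;18m🬂[0m
[38;2;34;23;17m[48;2;32;20;16m🬎[38;2;19;20;29m[48;2;28;37;66m🬲[38;2;42;57;100m[48;2;30;41;72m🬊[38;2;52;70;123m[48;2;41;54;95m🬊[38;2;12;16;28m[48;2;47;63;109m🬁[38;2;35;24;18m[48;2;55;73;122m🬂[38;2;35;24;18m[48;2;62;79;129m🬂[38;2;23;20;23m[48;2;77;93;142m🬂[38;2;38;50;86m[48;2;123;139;188m🬆[38;2;64;81;131m[48;2;126;143;192m🬂[38;2;89;106;155m[48;2;57;74;122m▌[38;2;42;57;100m[48;2;34;22;17m🬓[0m
[38;2;31;19;15m[48;2;28;16;13m🬂[38;2;12;16;28m[48;2;28;16;13m🬨[38;2;21;28;49m[48;2;12;17;30m🬂[38;2;28;37;66m[48;2;15;21;37m🬊[38;2;34;45;80m[48;2;22;30;52m🬊[38;2;48;61;101m[48;2;28;38;66m🬂[38;2;71;85;127m[48;2;32;43;74m🬂[38;2;99;114;157m[48;2;35;46;79m🬂[38;2;105;120;163m[48;2;36;47;80m🬂[38;2;73;87;128m[48;2;32;43;74m🬂[38;2;36;48;84m[48;2;19;26;47m🬎[38;2;30;41;71m[48;2;29;16;13m🬀[0m
[38;2;26;13;12m[48;2;24;10;11m🬂[38;2;26;13;12m[48;2;24;10;11m🬂[38;2;12;16;28m[48;2;24;10;11m🬂[38;2;12;16;28m[48;2;24;10;11m🬎[38;2;12;16;28m[48;2;12;17;29m🬺[38;2;16;21;37m[48;2;12;16;28m🬂[38;2;18;25;45m[48;2;12;16;28m🬂[38;2;20;27;48m[48;2;12;16;28m🬂[38;2;20;27;48m[48;2;15;14;23m🬂[38;2;16;21;37m[48;2;24;10;11m🬆[38;2;12;16;28m[48;2;24;11;11m🬀[38;2;26;13;12m[48;2;24;10;11m🬂[0m
</frame>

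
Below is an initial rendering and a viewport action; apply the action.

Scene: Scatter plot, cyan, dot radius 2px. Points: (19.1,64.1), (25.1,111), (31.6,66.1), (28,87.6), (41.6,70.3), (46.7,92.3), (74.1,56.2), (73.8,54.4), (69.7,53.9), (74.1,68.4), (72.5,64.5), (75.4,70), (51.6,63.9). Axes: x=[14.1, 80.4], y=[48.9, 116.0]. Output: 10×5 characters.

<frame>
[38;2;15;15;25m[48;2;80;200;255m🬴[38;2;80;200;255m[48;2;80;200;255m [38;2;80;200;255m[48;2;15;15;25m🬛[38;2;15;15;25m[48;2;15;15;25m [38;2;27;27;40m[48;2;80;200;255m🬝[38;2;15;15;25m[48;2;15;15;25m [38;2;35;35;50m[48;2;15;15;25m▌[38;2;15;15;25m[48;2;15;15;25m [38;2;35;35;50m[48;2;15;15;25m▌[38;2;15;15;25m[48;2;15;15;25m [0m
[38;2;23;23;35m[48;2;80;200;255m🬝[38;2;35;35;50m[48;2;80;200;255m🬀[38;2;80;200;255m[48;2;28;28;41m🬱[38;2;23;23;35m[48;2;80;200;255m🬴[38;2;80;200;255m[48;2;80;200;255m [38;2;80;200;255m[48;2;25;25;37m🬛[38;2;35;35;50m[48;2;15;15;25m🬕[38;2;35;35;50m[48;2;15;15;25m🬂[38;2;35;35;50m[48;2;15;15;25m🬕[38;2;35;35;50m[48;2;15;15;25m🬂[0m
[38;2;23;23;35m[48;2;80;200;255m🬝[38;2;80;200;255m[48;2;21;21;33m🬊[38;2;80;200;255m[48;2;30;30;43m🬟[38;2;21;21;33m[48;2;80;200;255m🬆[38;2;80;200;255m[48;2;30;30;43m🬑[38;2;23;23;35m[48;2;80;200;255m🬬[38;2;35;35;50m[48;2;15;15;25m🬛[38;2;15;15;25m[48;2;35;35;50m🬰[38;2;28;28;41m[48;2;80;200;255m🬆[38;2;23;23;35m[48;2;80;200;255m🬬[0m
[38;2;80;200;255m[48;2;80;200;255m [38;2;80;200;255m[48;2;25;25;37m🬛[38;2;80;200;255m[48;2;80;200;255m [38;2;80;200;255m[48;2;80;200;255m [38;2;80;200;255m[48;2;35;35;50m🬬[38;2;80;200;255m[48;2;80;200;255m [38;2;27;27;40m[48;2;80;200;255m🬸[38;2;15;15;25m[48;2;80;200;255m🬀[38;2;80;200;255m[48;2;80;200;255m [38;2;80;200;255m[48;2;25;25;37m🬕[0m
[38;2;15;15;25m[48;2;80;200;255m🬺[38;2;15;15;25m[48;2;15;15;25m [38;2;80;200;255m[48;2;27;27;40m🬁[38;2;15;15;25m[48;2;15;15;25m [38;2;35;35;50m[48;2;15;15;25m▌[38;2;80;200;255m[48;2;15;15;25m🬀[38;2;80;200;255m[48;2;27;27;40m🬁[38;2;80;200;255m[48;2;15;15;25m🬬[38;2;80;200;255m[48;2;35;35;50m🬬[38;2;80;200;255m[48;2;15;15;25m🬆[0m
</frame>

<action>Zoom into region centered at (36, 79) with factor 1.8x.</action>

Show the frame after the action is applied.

<frame>
[38;2;15;15;25m[48;2;15;15;25m [38;2;15;15;25m[48;2;15;15;25m [38;2;28;28;41m[48;2;80;200;255m🬆[38;2;15;15;25m[48;2;80;200;255m🬬[38;2;35;35;50m[48;2;15;15;25m▌[38;2;15;15;25m[48;2;15;15;25m [38;2;27;27;40m[48;2;80;200;255m🬝[38;2;15;15;25m[48;2;80;200;255m🬀[38;2;21;21;33m[48;2;80;200;255m🬊[38;2;15;15;25m[48;2;15;15;25m [0m
[38;2;35;35;50m[48;2;15;15;25m🬂[38;2;80;200;255m[48;2;19;19;30m🬁[38;2;80;200;255m[48;2;35;35;50m🬬[38;2;80;200;255m[48;2;15;15;25m🬆[38;2;35;35;50m[48;2;15;15;25m🬕[38;2;35;35;50m[48;2;15;15;25m🬂[38;2;35;35;50m[48;2;15;15;25m🬕[38;2;80;200;255m[48;2;15;15;25m🬊[38;2;80;200;255m[48;2;27;27;40m🬀[38;2;35;35;50m[48;2;15;15;25m🬂[0m
[38;2;15;15;25m[48;2;35;35;50m🬰[38;2;15;15;25m[48;2;35;35;50m🬰[38;2;35;35;50m[48;2;15;15;25m🬛[38;2;15;15;25m[48;2;35;35;50m🬰[38;2;35;35;50m[48;2;15;15;25m🬛[38;2;15;15;25m[48;2;35;35;50m🬰[38;2;27;27;40m[48;2;80;200;255m🬬[38;2;15;15;25m[48;2;35;35;50m🬰[38;2;35;35;50m[48;2;15;15;25m🬛[38;2;15;15;25m[48;2;35;35;50m🬰[0m
[38;2;15;15;25m[48;2;80;200;255m🬊[38;2;15;15;25m[48;2;35;35;50m🬎[38;2;27;27;40m[48;2;80;200;255m🬝[38;2;15;15;25m[48;2;80;200;255m🬀[38;2;21;21;33m[48;2;80;200;255m🬊[38;2;25;25;37m[48;2;80;200;255m🬐[38;2;80;200;255m[48;2;80;200;255m [38;2;23;23;35m[48;2;80;200;255m🬸[38;2;28;28;41m[48;2;80;200;255m🬆[38;2;19;19;30m[48;2;80;200;255m🬬[0m
[38;2;80;200;255m[48;2;15;15;25m🬝[38;2;80;200;255m[48;2;15;15;25m🬀[38;2;35;35;50m[48;2;15;15;25m▌[38;2;80;200;255m[48;2;15;15;25m🬊[38;2;80;200;255m[48;2;23;23;35m🬀[38;2;15;15;25m[48;2;15;15;25m [38;2;80;200;255m[48;2;23;23;35m🬀[38;2;15;15;25m[48;2;80;200;255m🬺[38;2;80;200;255m[48;2;35;35;50m🬬[38;2;80;200;255m[48;2;15;15;25m🬆[0m
</frame>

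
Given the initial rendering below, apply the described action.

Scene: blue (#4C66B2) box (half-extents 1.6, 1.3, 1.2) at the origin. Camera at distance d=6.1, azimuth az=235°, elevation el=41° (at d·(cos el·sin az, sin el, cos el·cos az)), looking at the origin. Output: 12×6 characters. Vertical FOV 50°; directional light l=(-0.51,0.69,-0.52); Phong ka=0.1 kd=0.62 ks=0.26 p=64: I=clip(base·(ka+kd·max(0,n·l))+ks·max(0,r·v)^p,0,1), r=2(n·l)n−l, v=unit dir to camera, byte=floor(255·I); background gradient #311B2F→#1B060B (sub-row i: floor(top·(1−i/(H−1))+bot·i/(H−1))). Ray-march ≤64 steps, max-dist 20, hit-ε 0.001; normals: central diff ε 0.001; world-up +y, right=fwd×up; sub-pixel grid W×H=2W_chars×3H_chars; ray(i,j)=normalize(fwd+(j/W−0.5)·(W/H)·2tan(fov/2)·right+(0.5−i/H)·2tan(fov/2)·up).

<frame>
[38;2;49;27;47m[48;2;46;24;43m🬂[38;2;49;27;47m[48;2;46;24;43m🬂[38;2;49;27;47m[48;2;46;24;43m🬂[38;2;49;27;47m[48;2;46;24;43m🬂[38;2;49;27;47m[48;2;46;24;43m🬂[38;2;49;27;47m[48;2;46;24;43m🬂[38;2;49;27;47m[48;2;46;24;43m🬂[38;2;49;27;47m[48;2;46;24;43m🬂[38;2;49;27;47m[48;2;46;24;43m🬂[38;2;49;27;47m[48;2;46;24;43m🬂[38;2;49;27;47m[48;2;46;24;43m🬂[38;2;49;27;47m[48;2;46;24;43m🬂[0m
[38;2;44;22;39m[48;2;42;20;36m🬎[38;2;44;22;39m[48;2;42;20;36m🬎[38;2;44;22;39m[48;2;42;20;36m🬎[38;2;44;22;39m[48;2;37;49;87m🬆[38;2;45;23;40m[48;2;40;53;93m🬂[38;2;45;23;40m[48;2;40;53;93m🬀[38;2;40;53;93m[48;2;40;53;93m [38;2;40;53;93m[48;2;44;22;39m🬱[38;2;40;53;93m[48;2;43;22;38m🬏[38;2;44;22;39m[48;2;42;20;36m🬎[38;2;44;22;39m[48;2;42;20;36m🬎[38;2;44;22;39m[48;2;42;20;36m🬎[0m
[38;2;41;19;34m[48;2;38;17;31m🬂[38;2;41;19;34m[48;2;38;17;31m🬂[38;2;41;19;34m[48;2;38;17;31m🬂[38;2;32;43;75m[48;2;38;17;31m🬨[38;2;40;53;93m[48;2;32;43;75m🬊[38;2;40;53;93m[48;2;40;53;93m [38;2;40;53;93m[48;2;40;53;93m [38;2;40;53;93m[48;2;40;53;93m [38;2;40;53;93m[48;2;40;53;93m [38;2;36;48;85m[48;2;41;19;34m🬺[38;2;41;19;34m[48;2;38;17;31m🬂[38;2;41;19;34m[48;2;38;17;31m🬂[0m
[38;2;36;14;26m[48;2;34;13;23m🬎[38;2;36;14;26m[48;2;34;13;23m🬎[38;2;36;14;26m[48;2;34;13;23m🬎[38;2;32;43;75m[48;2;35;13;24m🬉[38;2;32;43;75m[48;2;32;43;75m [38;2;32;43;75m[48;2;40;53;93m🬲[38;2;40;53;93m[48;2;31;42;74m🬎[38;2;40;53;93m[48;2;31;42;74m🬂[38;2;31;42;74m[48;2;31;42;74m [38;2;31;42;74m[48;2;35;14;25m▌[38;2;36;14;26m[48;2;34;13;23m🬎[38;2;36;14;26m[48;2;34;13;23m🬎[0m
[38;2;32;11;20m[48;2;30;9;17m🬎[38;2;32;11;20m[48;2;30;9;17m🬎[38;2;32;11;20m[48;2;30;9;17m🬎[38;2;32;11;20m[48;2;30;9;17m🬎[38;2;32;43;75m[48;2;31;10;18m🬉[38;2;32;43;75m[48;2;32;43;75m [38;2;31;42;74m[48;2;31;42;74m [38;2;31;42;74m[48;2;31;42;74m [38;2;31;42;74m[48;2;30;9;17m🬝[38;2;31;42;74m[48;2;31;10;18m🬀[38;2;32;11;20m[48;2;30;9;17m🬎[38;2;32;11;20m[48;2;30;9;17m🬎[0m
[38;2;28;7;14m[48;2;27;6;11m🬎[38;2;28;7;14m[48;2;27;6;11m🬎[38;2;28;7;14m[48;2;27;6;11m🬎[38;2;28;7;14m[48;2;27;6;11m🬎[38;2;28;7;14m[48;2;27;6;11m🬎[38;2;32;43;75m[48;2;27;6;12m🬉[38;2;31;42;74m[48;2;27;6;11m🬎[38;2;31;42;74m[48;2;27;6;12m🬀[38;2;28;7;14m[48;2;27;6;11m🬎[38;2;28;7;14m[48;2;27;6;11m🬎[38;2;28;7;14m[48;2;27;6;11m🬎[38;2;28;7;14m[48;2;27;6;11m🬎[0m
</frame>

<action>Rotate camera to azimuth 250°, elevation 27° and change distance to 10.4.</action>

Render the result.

<frame>
[38;2;49;27;47m[48;2;46;24;43m🬂[38;2;49;27;47m[48;2;46;24;43m🬂[38;2;49;27;47m[48;2;46;24;43m🬂[38;2;49;27;47m[48;2;46;24;43m🬂[38;2;49;27;47m[48;2;46;24;43m🬂[38;2;49;27;47m[48;2;46;24;43m🬂[38;2;49;27;47m[48;2;46;24;43m🬂[38;2;49;27;47m[48;2;46;24;43m🬂[38;2;49;27;47m[48;2;46;24;43m🬂[38;2;49;27;47m[48;2;46;24;43m🬂[38;2;49;27;47m[48;2;46;24;43m🬂[38;2;49;27;47m[48;2;46;24;43m🬂[0m
[38;2;44;22;39m[48;2;42;20;36m🬎[38;2;44;22;39m[48;2;42;20;36m🬎[38;2;44;22;39m[48;2;42;20;36m🬎[38;2;44;22;39m[48;2;42;20;36m🬎[38;2;44;22;39m[48;2;42;20;36m🬎[38;2;44;22;39m[48;2;42;20;36m🬎[38;2;44;22;39m[48;2;42;20;36m🬎[38;2;44;22;39m[48;2;42;20;36m🬎[38;2;44;22;39m[48;2;42;20;36m🬎[38;2;44;22;39m[48;2;42;20;36m🬎[38;2;44;22;39m[48;2;42;20;36m🬎[38;2;44;22;39m[48;2;42;20;36m🬎[0m
[38;2;41;19;34m[48;2;38;17;31m🬂[38;2;41;19;34m[48;2;38;17;31m🬂[38;2;41;19;34m[48;2;38;17;31m🬂[38;2;41;19;34m[48;2;38;17;31m🬂[38;2;41;19;34m[48;2;38;17;31m🬂[38;2;40;53;93m[48;2;32;43;75m🬬[38;2;40;53;93m[48;2;31;42;74m🬝[38;2;34;45;80m[48;2;40;18;33m🬱[38;2;41;19;34m[48;2;38;17;31m🬂[38;2;41;19;34m[48;2;38;17;31m🬂[38;2;41;19;34m[48;2;38;17;31m🬂[38;2;41;19;34m[48;2;38;17;31m🬂[0m
[38;2;36;14;26m[48;2;34;13;23m🬎[38;2;36;14;26m[48;2;34;13;23m🬎[38;2;36;14;26m[48;2;34;13;23m🬎[38;2;36;14;26m[48;2;34;13;23m🬎[38;2;36;14;26m[48;2;34;13;23m🬎[38;2;32;43;75m[48;2;31;42;74m▌[38;2;31;42;74m[48;2;31;42;74m [38;2;31;42;74m[48;2;31;42;74m [38;2;36;14;26m[48;2;34;13;23m🬎[38;2;36;14;26m[48;2;34;13;23m🬎[38;2;36;14;26m[48;2;34;13;23m🬎[38;2;36;14;26m[48;2;34;13;23m🬎[0m
[38;2;32;11;20m[48;2;30;9;17m🬎[38;2;32;11;20m[48;2;30;9;17m🬎[38;2;32;11;20m[48;2;30;9;17m🬎[38;2;32;11;20m[48;2;30;9;17m🬎[38;2;32;11;20m[48;2;30;9;17m🬎[38;2;31;42;74m[48;2;31;10;18m🬉[38;2;31;42;74m[48;2;31;9;18m🬂[38;2;31;42;74m[48;2;31;9;18m🬂[38;2;32;11;20m[48;2;30;9;17m🬎[38;2;32;11;20m[48;2;30;9;17m🬎[38;2;32;11;20m[48;2;30;9;17m🬎[38;2;32;11;20m[48;2;30;9;17m🬎[0m
[38;2;28;7;14m[48;2;27;6;11m🬎[38;2;28;7;14m[48;2;27;6;11m🬎[38;2;28;7;14m[48;2;27;6;11m🬎[38;2;28;7;14m[48;2;27;6;11m🬎[38;2;28;7;14m[48;2;27;6;11m🬎[38;2;28;7;14m[48;2;27;6;11m🬎[38;2;28;7;14m[48;2;27;6;11m🬎[38;2;28;7;14m[48;2;27;6;11m🬎[38;2;28;7;14m[48;2;27;6;11m🬎[38;2;28;7;14m[48;2;27;6;11m🬎[38;2;28;7;14m[48;2;27;6;11m🬎[38;2;28;7;14m[48;2;27;6;11m🬎[0m
</frame>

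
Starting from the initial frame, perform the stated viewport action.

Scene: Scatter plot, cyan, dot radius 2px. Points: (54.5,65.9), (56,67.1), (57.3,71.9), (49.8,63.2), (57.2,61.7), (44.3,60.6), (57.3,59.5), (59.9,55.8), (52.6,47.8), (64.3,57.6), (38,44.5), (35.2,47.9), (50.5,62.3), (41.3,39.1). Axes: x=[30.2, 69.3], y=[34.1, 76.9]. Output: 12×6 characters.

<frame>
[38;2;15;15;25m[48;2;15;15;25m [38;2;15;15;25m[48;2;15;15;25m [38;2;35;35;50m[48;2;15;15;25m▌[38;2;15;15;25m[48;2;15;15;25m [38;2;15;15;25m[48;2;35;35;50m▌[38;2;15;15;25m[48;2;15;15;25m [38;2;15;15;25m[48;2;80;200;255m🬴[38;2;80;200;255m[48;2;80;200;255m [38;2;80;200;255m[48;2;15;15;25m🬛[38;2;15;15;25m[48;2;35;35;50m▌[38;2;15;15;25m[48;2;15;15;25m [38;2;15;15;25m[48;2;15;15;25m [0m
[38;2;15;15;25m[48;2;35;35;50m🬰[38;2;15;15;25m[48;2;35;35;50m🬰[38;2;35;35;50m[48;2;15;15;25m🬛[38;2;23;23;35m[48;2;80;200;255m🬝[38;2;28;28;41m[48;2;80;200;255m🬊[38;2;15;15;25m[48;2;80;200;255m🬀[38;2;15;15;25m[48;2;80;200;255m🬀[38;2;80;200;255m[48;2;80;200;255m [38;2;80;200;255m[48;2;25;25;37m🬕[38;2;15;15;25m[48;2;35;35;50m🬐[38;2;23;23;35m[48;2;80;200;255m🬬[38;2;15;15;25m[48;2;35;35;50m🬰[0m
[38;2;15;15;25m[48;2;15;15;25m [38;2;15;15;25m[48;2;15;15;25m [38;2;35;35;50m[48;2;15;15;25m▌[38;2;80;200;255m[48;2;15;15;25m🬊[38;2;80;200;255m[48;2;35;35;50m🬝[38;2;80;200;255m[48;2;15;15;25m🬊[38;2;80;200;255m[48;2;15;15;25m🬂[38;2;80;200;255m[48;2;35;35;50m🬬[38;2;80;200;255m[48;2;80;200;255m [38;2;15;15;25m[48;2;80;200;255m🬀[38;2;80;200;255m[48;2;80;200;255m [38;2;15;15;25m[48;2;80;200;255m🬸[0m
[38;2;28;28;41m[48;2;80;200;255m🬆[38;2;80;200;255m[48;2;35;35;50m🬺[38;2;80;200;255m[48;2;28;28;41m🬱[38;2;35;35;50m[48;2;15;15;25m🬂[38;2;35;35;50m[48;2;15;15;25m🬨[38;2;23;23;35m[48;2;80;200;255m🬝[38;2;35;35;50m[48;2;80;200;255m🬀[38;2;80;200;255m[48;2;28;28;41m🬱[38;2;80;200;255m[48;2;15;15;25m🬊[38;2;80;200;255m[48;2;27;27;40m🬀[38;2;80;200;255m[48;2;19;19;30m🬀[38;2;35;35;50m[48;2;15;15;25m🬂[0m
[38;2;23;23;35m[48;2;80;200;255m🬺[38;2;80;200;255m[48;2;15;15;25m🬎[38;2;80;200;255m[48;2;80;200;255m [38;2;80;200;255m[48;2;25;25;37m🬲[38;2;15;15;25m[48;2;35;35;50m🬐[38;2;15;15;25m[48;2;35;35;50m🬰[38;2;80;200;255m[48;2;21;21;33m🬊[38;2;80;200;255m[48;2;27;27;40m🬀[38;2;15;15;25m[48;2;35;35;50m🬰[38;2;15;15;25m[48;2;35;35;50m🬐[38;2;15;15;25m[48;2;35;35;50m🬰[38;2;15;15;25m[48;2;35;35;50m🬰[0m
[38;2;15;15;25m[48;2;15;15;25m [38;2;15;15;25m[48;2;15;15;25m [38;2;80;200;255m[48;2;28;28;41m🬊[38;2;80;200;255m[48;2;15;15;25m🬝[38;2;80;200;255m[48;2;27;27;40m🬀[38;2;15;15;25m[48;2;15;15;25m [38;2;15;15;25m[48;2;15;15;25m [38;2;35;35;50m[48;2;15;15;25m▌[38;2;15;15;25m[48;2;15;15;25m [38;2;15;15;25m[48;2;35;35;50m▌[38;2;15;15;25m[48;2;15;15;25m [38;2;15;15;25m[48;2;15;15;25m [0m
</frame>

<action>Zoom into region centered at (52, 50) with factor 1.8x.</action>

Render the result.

<frame>
[38;2;15;15;25m[48;2;80;200;255m🬺[38;2;80;200;255m[48;2;15;15;25m🬬[38;2;80;200;255m[48;2;21;21;33m🬆[38;2;15;15;25m[48;2;80;200;255m🬺[38;2;80;200;255m[48;2;15;15;25m🬬[38;2;80;200;255m[48;2;15;15;25m🬆[38;2;15;15;25m[48;2;15;15;25m [38;2;80;200;255m[48;2;30;30;43m🬉[38;2;80;200;255m[48;2;80;200;255m [38;2;80;200;255m[48;2;80;200;255m [38;2;15;15;25m[48;2;15;15;25m [38;2;15;15;25m[48;2;15;15;25m [0m
[38;2;15;15;25m[48;2;35;35;50m🬰[38;2;15;15;25m[48;2;35;35;50m🬰[38;2;35;35;50m[48;2;15;15;25m🬛[38;2;15;15;25m[48;2;35;35;50m🬰[38;2;15;15;25m[48;2;35;35;50m🬐[38;2;15;15;25m[48;2;35;35;50m🬰[38;2;15;15;25m[48;2;35;35;50m🬰[38;2;35;35;50m[48;2;15;15;25m🬛[38;2;20;20;31m[48;2;80;200;255m🬲[38;2;80;200;255m[48;2;80;200;255m [38;2;80;200;255m[48;2;15;15;25m🬛[38;2;15;15;25m[48;2;35;35;50m🬰[0m
[38;2;15;15;25m[48;2;15;15;25m [38;2;15;15;25m[48;2;15;15;25m [38;2;35;35;50m[48;2;15;15;25m▌[38;2;15;15;25m[48;2;15;15;25m [38;2;15;15;25m[48;2;35;35;50m▌[38;2;15;15;25m[48;2;15;15;25m [38;2;15;15;25m[48;2;80;200;255m🬬[38;2;35;35;50m[48;2;15;15;25m▌[38;2;15;15;25m[48;2;15;15;25m [38;2;23;23;35m[48;2;80;200;255m🬺[38;2;15;15;25m[48;2;15;15;25m [38;2;15;15;25m[48;2;15;15;25m [0m
[38;2;35;35;50m[48;2;15;15;25m🬂[38;2;35;35;50m[48;2;15;15;25m🬂[38;2;35;35;50m[48;2;15;15;25m🬕[38;2;35;35;50m[48;2;15;15;25m🬂[38;2;35;35;50m[48;2;15;15;25m🬨[38;2;80;200;255m[48;2;25;25;37m🬫[38;2;80;200;255m[48;2;80;200;255m [38;2;80;200;255m[48;2;27;27;40m🬃[38;2;35;35;50m[48;2;15;15;25m🬂[38;2;35;35;50m[48;2;15;15;25m🬨[38;2;35;35;50m[48;2;15;15;25m🬂[38;2;35;35;50m[48;2;15;15;25m🬂[0m
[38;2;23;23;35m[48;2;80;200;255m🬬[38;2;15;15;25m[48;2;35;35;50m🬰[38;2;35;35;50m[48;2;15;15;25m🬛[38;2;15;15;25m[48;2;35;35;50m🬰[38;2;15;15;25m[48;2;35;35;50m🬐[38;2;15;15;25m[48;2;35;35;50m🬰[38;2;80;200;255m[48;2;23;23;35m🬀[38;2;35;35;50m[48;2;15;15;25m🬛[38;2;15;15;25m[48;2;35;35;50m🬰[38;2;15;15;25m[48;2;35;35;50m🬐[38;2;15;15;25m[48;2;35;35;50m🬰[38;2;15;15;25m[48;2;35;35;50m🬰[0m
[38;2;80;200;255m[48;2;80;200;255m [38;2;15;15;25m[48;2;80;200;255m🬸[38;2;35;35;50m[48;2;15;15;25m▌[38;2;15;15;25m[48;2;15;15;25m [38;2;15;15;25m[48;2;35;35;50m▌[38;2;15;15;25m[48;2;15;15;25m [38;2;15;15;25m[48;2;15;15;25m [38;2;35;35;50m[48;2;15;15;25m▌[38;2;15;15;25m[48;2;15;15;25m [38;2;15;15;25m[48;2;35;35;50m▌[38;2;15;15;25m[48;2;15;15;25m [38;2;15;15;25m[48;2;15;15;25m [0m
</frame>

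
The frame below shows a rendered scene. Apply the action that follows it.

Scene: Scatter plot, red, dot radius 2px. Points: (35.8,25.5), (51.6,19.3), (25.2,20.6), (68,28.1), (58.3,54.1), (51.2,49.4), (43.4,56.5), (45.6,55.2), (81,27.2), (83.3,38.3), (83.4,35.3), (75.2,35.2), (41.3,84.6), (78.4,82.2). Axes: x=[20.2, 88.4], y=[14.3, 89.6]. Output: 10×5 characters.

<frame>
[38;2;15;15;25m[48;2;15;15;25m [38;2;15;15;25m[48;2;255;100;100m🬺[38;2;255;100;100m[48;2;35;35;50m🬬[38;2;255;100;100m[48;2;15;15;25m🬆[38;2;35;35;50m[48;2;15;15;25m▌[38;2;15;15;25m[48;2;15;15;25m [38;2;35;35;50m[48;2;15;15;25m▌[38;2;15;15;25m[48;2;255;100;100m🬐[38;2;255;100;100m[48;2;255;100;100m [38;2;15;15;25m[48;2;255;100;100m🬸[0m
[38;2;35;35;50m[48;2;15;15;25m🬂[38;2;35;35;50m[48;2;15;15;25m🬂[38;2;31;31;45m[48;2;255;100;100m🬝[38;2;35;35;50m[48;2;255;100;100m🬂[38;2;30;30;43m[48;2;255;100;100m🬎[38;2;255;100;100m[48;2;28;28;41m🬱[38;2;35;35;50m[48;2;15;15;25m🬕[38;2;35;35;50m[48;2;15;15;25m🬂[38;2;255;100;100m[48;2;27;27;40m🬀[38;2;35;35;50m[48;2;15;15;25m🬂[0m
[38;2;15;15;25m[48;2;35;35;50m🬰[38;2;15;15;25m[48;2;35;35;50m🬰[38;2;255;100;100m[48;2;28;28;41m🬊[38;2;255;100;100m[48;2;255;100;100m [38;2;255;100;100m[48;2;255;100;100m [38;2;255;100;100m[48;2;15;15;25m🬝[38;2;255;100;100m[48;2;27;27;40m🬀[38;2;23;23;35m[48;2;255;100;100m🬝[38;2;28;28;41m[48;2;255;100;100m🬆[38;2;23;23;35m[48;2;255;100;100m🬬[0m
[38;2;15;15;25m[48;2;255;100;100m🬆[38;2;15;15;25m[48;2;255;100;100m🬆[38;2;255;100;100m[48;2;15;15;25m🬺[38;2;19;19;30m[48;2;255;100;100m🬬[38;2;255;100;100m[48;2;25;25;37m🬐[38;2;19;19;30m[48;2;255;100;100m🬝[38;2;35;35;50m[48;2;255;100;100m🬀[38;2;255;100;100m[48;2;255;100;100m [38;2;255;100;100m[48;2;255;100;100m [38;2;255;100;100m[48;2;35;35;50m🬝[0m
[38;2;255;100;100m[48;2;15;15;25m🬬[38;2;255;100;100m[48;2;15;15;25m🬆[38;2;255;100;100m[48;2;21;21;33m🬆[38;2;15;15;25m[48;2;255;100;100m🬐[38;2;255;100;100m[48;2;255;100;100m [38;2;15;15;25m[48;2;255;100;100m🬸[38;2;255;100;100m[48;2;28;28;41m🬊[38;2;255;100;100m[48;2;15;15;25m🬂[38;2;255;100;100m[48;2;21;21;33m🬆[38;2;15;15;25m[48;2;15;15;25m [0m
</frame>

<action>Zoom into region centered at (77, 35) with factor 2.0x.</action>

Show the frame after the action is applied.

<frame>
[38;2;255;100;100m[48;2;15;15;25m🬝[38;2;255;100;100m[48;2;15;15;25m🬀[38;2;35;35;50m[48;2;15;15;25m▌[38;2;15;15;25m[48;2;15;15;25m [38;2;35;35;50m[48;2;15;15;25m▌[38;2;15;15;25m[48;2;15;15;25m [38;2;35;35;50m[48;2;15;15;25m▌[38;2;15;15;25m[48;2;15;15;25m [38;2;35;35;50m[48;2;15;15;25m▌[38;2;15;15;25m[48;2;15;15;25m [0m
[38;2;35;35;50m[48;2;15;15;25m🬂[38;2;35;35;50m[48;2;15;15;25m🬂[38;2;35;35;50m[48;2;15;15;25m🬕[38;2;23;23;35m[48;2;255;100;100m🬝[38;2;255;100;100m[48;2;28;28;41m🬱[38;2;23;23;35m[48;2;255;100;100m🬝[38;2;35;35;50m[48;2;255;100;100m🬀[38;2;255;100;100m[48;2;28;28;41m🬱[38;2;35;35;50m[48;2;15;15;25m🬕[38;2;35;35;50m[48;2;15;15;25m🬂[0m
[38;2;15;15;25m[48;2;35;35;50m🬰[38;2;23;23;35m[48;2;255;100;100m🬝[38;2;28;28;41m[48;2;255;100;100m🬊[38;2;255;100;100m[48;2;21;21;33m🬊[38;2;255;100;100m[48;2;15;15;25m🬝[38;2;255;100;100m[48;2;35;35;50m🬸[38;2;255;100;100m[48;2;255;100;100m [38;2;255;100;100m[48;2;21;21;33m🬆[38;2;35;35;50m[48;2;15;15;25m🬛[38;2;15;15;25m[48;2;35;35;50m🬰[0m
[38;2;15;15;25m[48;2;35;35;50m🬎[38;2;255;100;100m[48;2;28;28;41m🬊[38;2;255;100;100m[48;2;35;35;50m🬝[38;2;255;100;100m[48;2;23;23;35m🬀[38;2;255;100;100m[48;2;31;31;45m🬁[38;2;255;100;100m[48;2;35;35;50m🬬[38;2;255;100;100m[48;2;28;28;41m🬆[38;2;15;15;25m[48;2;35;35;50m🬎[38;2;35;35;50m[48;2;15;15;25m🬲[38;2;15;15;25m[48;2;35;35;50m🬎[0m
[38;2;15;15;25m[48;2;15;15;25m [38;2;15;15;25m[48;2;15;15;25m [38;2;35;35;50m[48;2;15;15;25m▌[38;2;15;15;25m[48;2;15;15;25m [38;2;35;35;50m[48;2;15;15;25m▌[38;2;15;15;25m[48;2;15;15;25m [38;2;35;35;50m[48;2;15;15;25m▌[38;2;15;15;25m[48;2;15;15;25m [38;2;35;35;50m[48;2;15;15;25m▌[38;2;15;15;25m[48;2;15;15;25m [0m
</frame>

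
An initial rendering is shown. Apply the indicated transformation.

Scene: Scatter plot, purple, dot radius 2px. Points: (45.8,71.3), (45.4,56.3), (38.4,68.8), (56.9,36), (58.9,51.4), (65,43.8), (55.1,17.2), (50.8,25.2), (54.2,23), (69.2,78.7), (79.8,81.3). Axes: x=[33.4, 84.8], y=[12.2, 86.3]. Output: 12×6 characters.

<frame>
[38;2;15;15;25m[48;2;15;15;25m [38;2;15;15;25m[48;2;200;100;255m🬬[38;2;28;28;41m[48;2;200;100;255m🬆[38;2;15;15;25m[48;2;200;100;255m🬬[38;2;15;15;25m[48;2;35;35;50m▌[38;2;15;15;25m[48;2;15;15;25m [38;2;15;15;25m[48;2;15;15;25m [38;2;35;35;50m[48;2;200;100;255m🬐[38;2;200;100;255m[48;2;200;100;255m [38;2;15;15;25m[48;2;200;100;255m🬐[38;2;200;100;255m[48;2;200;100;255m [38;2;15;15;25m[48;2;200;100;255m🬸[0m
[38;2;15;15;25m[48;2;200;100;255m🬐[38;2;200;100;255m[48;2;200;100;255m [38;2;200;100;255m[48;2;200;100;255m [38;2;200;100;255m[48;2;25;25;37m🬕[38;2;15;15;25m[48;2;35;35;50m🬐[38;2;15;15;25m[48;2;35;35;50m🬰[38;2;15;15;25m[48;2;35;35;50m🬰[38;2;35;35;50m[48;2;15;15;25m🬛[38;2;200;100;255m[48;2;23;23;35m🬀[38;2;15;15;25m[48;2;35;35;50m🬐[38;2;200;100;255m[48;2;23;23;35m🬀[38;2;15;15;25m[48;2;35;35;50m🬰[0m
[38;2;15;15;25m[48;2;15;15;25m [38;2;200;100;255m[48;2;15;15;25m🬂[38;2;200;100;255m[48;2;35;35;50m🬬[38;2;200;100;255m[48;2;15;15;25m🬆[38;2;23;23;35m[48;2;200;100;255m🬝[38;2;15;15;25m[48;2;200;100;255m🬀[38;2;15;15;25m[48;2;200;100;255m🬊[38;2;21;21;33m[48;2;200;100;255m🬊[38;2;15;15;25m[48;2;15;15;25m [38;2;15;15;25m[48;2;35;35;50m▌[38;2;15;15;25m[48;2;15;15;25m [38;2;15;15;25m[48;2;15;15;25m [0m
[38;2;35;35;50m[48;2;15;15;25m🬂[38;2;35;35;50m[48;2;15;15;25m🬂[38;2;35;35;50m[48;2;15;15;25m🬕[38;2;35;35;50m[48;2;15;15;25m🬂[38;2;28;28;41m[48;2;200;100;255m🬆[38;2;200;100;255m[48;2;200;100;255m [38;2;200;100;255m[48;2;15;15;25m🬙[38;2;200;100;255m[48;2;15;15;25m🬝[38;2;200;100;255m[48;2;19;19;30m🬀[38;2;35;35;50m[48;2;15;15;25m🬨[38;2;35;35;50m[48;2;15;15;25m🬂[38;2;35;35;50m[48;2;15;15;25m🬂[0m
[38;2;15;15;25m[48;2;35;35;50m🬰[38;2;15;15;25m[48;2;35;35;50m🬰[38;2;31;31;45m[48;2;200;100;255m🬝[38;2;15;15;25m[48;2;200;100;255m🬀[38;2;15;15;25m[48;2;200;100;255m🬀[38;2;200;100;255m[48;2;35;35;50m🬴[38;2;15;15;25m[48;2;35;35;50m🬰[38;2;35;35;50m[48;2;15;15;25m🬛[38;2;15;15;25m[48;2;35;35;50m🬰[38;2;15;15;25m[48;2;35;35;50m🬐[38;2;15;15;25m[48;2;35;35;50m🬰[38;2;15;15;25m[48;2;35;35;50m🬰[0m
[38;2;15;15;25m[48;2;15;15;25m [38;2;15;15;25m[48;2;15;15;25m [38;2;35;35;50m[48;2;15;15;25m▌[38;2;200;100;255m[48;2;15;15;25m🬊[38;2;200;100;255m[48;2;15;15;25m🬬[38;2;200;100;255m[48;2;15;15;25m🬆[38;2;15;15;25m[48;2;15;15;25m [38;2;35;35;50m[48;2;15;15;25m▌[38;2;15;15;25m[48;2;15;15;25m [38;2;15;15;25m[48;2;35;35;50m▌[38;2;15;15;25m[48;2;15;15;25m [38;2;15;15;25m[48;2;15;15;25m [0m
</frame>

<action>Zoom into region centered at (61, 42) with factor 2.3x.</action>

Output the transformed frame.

<frame>
[38;2;15;15;25m[48;2;15;15;25m [38;2;15;15;25m[48;2;15;15;25m [38;2;35;35;50m[48;2;15;15;25m▌[38;2;15;15;25m[48;2;15;15;25m [38;2;21;21;33m[48;2;200;100;255m🬆[38;2;15;15;25m[48;2;200;100;255m🬬[38;2;15;15;25m[48;2;15;15;25m [38;2;35;35;50m[48;2;15;15;25m▌[38;2;15;15;25m[48;2;15;15;25m [38;2;15;15;25m[48;2;35;35;50m▌[38;2;15;15;25m[48;2;15;15;25m [38;2;15;15;25m[48;2;15;15;25m [0m
[38;2;15;15;25m[48;2;35;35;50m🬰[38;2;15;15;25m[48;2;35;35;50m🬰[38;2;35;35;50m[48;2;15;15;25m🬛[38;2;23;23;35m[48;2;200;100;255m🬺[38;2;200;100;255m[48;2;15;15;25m🬬[38;2;200;100;255m[48;2;21;21;33m🬆[38;2;15;15;25m[48;2;35;35;50m🬰[38;2;31;31;45m[48;2;200;100;255m🬝[38;2;15;15;25m[48;2;35;35;50m🬰[38;2;15;15;25m[48;2;35;35;50m🬐[38;2;15;15;25m[48;2;35;35;50m🬰[38;2;15;15;25m[48;2;35;35;50m🬰[0m
[38;2;15;15;25m[48;2;15;15;25m [38;2;15;15;25m[48;2;15;15;25m [38;2;35;35;50m[48;2;15;15;25m▌[38;2;15;15;25m[48;2;15;15;25m [38;2;15;15;25m[48;2;35;35;50m▌[38;2;15;15;25m[48;2;15;15;25m [38;2;15;15;25m[48;2;200;100;255m🬴[38;2;200;100;255m[48;2;200;100;255m [38;2;200;100;255m[48;2;15;15;25m🬛[38;2;15;15;25m[48;2;35;35;50m▌[38;2;15;15;25m[48;2;15;15;25m [38;2;15;15;25m[48;2;15;15;25m [0m
[38;2;35;35;50m[48;2;15;15;25m🬂[38;2;35;35;50m[48;2;15;15;25m🬂[38;2;31;31;45m[48;2;200;100;255m🬝[38;2;35;35;50m[48;2;200;100;255m🬀[38;2;35;35;50m[48;2;200;100;255m🬊[38;2;35;35;50m[48;2;15;15;25m🬂[38;2;35;35;50m[48;2;15;15;25m🬂[38;2;200;100;255m[48;2;27;27;40m🬁[38;2;35;35;50m[48;2;15;15;25m🬂[38;2;35;35;50m[48;2;15;15;25m🬨[38;2;35;35;50m[48;2;15;15;25m🬂[38;2;35;35;50m[48;2;15;15;25m🬂[0m
[38;2;15;15;25m[48;2;35;35;50m🬰[38;2;15;15;25m[48;2;35;35;50m🬰[38;2;35;35;50m[48;2;15;15;25m🬛[38;2;200;100;255m[48;2;21;21;33m🬊[38;2;200;100;255m[48;2;31;31;45m🬀[38;2;15;15;25m[48;2;35;35;50m🬰[38;2;15;15;25m[48;2;35;35;50m🬰[38;2;35;35;50m[48;2;15;15;25m🬛[38;2;15;15;25m[48;2;35;35;50m🬰[38;2;15;15;25m[48;2;35;35;50m🬐[38;2;15;15;25m[48;2;35;35;50m🬰[38;2;15;15;25m[48;2;35;35;50m🬰[0m
[38;2;15;15;25m[48;2;200;100;255m🬀[38;2;15;15;25m[48;2;200;100;255m🬊[38;2;35;35;50m[48;2;15;15;25m▌[38;2;15;15;25m[48;2;15;15;25m [38;2;15;15;25m[48;2;35;35;50m▌[38;2;15;15;25m[48;2;15;15;25m [38;2;15;15;25m[48;2;15;15;25m [38;2;35;35;50m[48;2;15;15;25m▌[38;2;15;15;25m[48;2;15;15;25m [38;2;15;15;25m[48;2;35;35;50m▌[38;2;15;15;25m[48;2;15;15;25m [38;2;15;15;25m[48;2;15;15;25m [0m
</frame>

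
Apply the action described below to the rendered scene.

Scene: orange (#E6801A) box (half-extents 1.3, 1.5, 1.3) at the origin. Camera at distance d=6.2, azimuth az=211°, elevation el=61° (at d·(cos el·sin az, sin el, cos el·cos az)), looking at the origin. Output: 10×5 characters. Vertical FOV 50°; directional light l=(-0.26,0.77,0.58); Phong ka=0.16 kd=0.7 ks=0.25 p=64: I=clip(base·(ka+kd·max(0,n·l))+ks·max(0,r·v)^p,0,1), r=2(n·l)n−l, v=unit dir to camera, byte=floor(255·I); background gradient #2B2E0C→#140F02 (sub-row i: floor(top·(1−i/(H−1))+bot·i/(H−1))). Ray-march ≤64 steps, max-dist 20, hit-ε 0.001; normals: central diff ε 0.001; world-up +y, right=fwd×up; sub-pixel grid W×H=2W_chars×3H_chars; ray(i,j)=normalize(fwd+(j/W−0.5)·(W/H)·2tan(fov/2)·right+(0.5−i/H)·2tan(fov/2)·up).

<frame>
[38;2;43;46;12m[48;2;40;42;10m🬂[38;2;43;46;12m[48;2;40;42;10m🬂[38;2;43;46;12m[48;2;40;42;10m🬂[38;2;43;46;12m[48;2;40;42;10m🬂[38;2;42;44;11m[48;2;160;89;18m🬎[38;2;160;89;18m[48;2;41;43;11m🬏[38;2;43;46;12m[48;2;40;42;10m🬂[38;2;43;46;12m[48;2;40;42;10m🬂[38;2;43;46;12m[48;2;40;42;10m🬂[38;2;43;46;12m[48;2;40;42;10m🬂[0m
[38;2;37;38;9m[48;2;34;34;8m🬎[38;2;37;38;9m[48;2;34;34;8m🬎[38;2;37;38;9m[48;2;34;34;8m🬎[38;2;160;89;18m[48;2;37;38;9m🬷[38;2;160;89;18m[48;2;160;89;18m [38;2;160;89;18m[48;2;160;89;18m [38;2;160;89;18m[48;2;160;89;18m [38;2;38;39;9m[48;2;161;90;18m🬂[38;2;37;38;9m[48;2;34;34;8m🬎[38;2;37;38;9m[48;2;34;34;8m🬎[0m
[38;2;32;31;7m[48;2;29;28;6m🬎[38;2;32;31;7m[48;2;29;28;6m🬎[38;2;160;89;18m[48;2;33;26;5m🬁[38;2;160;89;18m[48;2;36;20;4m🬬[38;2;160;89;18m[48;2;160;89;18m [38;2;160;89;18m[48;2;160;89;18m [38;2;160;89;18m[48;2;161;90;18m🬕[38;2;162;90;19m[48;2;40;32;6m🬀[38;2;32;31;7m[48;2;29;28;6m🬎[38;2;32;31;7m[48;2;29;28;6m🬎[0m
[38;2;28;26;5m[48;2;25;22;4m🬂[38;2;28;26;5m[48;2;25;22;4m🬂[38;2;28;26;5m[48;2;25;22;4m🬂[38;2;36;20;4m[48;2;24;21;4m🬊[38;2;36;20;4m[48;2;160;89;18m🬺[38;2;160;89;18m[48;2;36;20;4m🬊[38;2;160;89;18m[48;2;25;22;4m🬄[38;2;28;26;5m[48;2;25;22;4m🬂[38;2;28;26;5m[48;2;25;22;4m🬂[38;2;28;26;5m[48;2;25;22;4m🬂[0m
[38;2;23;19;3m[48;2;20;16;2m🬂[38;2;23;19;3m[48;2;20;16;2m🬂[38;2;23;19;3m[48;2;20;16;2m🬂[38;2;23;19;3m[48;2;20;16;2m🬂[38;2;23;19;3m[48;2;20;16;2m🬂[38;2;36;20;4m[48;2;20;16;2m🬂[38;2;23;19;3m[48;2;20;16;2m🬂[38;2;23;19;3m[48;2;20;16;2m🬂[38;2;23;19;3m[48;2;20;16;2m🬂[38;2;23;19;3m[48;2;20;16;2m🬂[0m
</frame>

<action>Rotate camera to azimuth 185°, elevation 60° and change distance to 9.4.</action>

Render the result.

<frame>
[38;2;43;46;12m[48;2;40;42;10m🬂[38;2;43;46;12m[48;2;40;42;10m🬂[38;2;43;46;12m[48;2;40;42;10m🬂[38;2;43;46;12m[48;2;40;42;10m🬂[38;2;43;46;12m[48;2;40;42;10m🬂[38;2;43;46;12m[48;2;40;42;10m🬂[38;2;43;46;12m[48;2;40;42;10m🬂[38;2;43;46;12m[48;2;40;42;10m🬂[38;2;43;46;12m[48;2;40;42;10m🬂[38;2;43;46;12m[48;2;40;42;10m🬂[0m
[38;2;37;38;9m[48;2;34;34;8m🬎[38;2;37;38;9m[48;2;34;34;8m🬎[38;2;37;38;9m[48;2;34;34;8m🬎[38;2;37;38;9m[48;2;34;34;8m🬎[38;2;38;39;9m[48;2;160;89;18m🬂[38;2;37;38;9m[48;2;164;93;22m🬎[38;2;176;105;34m[48;2;36;37;8m🬏[38;2;37;38;9m[48;2;34;34;8m🬎[38;2;37;38;9m[48;2;34;34;8m🬎[38;2;37;38;9m[48;2;34;34;8m🬎[0m
[38;2;32;31;7m[48;2;29;28;6m🬎[38;2;32;31;7m[48;2;29;28;6m🬎[38;2;32;31;7m[48;2;29;28;6m🬎[38;2;31;30;6m[48;2;36;20;4m🬝[38;2;160;89;18m[48;2;161;90;18m🬺[38;2;166;95;24m[48;2;162;91;20m🬉[38;2;174;103;32m[48;2;31;30;6m▌[38;2;32;31;7m[48;2;29;28;6m🬎[38;2;32;31;7m[48;2;29;28;6m🬎[38;2;32;31;7m[48;2;29;28;6m🬎[0m
[38;2;28;26;5m[48;2;25;22;4m🬂[38;2;28;26;5m[48;2;25;22;4m🬂[38;2;28;26;5m[48;2;25;22;4m🬂[38;2;28;26;5m[48;2;25;22;4m🬂[38;2;36;20;4m[48;2;24;21;4m🬎[38;2;36;20;4m[48;2;24;21;4m🬎[38;2;36;20;4m[48;2;25;22;4m🬄[38;2;28;26;5m[48;2;25;22;4m🬂[38;2;28;26;5m[48;2;25;22;4m🬂[38;2;28;26;5m[48;2;25;22;4m🬂[0m
[38;2;23;19;3m[48;2;20;16;2m🬂[38;2;23;19;3m[48;2;20;16;2m🬂[38;2;23;19;3m[48;2;20;16;2m🬂[38;2;23;19;3m[48;2;20;16;2m🬂[38;2;23;19;3m[48;2;20;16;2m🬂[38;2;23;19;3m[48;2;20;16;2m🬂[38;2;23;19;3m[48;2;20;16;2m🬂[38;2;23;19;3m[48;2;20;16;2m🬂[38;2;23;19;3m[48;2;20;16;2m🬂[38;2;23;19;3m[48;2;20;16;2m🬂[0m
</frame>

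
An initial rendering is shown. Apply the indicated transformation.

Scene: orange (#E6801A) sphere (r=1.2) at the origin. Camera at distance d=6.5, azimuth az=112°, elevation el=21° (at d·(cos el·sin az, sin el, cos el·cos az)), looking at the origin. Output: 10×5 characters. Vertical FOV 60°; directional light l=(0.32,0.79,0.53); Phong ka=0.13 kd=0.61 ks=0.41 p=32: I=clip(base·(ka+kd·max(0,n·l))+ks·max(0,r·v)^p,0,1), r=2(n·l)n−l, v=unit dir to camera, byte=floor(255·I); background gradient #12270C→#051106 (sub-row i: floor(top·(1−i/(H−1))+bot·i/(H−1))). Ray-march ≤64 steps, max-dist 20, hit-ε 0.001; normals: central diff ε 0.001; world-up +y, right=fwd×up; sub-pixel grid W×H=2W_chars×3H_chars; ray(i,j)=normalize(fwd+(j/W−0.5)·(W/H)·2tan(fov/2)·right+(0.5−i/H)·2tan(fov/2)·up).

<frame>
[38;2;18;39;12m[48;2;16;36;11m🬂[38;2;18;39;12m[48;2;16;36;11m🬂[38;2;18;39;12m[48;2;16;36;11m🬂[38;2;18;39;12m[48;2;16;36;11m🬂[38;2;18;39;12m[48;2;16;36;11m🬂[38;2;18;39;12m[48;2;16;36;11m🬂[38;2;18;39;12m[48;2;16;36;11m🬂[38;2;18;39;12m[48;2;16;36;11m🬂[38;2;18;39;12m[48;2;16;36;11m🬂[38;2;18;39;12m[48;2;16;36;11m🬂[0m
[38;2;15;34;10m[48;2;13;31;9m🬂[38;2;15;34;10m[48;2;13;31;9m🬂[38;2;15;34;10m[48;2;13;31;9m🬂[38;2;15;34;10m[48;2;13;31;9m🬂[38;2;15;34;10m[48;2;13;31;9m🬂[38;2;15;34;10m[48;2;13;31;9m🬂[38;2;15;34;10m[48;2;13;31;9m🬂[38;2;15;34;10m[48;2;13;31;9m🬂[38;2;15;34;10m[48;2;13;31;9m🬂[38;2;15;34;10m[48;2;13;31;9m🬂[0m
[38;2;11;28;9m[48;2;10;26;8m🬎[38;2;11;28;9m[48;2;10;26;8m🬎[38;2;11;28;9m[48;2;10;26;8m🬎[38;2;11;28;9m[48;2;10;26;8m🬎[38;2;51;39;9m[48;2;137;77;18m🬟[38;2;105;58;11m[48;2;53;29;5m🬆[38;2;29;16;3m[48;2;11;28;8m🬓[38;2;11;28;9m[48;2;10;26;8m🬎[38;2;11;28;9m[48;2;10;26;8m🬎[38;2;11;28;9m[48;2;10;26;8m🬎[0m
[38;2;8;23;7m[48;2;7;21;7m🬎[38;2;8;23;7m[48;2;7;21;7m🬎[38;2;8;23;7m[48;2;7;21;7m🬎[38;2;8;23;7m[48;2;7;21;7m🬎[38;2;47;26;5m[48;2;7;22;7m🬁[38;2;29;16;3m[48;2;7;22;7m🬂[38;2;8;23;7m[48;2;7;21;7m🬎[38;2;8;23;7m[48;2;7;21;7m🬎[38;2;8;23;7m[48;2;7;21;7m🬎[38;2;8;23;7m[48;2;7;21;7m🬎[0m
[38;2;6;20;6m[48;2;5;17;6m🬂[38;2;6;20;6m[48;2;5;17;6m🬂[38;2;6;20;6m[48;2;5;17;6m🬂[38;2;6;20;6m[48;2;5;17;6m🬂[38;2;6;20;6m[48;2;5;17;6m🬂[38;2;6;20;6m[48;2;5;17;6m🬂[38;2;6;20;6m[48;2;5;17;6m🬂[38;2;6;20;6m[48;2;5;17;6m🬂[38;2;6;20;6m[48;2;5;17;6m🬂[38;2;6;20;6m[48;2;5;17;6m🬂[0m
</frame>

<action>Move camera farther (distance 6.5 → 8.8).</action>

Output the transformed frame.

<frame>
[38;2;18;39;12m[48;2;16;36;11m🬂[38;2;18;39;12m[48;2;16;36;11m🬂[38;2;18;39;12m[48;2;16;36;11m🬂[38;2;18;39;12m[48;2;16;36;11m🬂[38;2;18;39;12m[48;2;16;36;11m🬂[38;2;18;39;12m[48;2;16;36;11m🬂[38;2;18;39;12m[48;2;16;36;11m🬂[38;2;18;39;12m[48;2;16;36;11m🬂[38;2;18;39;12m[48;2;16;36;11m🬂[38;2;18;39;12m[48;2;16;36;11m🬂[0m
[38;2;15;34;10m[48;2;13;31;9m🬂[38;2;15;34;10m[48;2;13;31;9m🬂[38;2;15;34;10m[48;2;13;31;9m🬂[38;2;15;34;10m[48;2;13;31;9m🬂[38;2;15;34;10m[48;2;13;31;9m🬂[38;2;15;34;10m[48;2;13;31;9m🬂[38;2;15;34;10m[48;2;13;31;9m🬂[38;2;15;34;10m[48;2;13;31;9m🬂[38;2;15;34;10m[48;2;13;31;9m🬂[38;2;15;34;10m[48;2;13;31;9m🬂[0m
[38;2;11;28;9m[48;2;10;26;8m🬎[38;2;11;28;9m[48;2;10;26;8m🬎[38;2;11;28;9m[48;2;10;26;8m🬎[38;2;11;28;9m[48;2;10;26;8m🬎[38;2;121;70;18m[48;2;11;28;8m🬦[38;2;122;67;13m[48;2;38;26;6m🬄[38;2;11;28;9m[48;2;10;26;8m🬎[38;2;11;28;9m[48;2;10;26;8m🬎[38;2;11;28;9m[48;2;10;26;8m🬎[38;2;11;28;9m[48;2;10;26;8m🬎[0m
[38;2;8;23;7m[48;2;7;21;7m🬎[38;2;8;23;7m[48;2;7;21;7m🬎[38;2;8;23;7m[48;2;7;21;7m🬎[38;2;8;23;7m[48;2;7;21;7m🬎[38;2;8;23;7m[48;2;7;21;7m🬎[38;2;29;16;3m[48;2;7;22;7m🬀[38;2;8;23;7m[48;2;7;21;7m🬎[38;2;8;23;7m[48;2;7;21;7m🬎[38;2;8;23;7m[48;2;7;21;7m🬎[38;2;8;23;7m[48;2;7;21;7m🬎[0m
[38;2;6;20;6m[48;2;5;17;6m🬂[38;2;6;20;6m[48;2;5;17;6m🬂[38;2;6;20;6m[48;2;5;17;6m🬂[38;2;6;20;6m[48;2;5;17;6m🬂[38;2;6;20;6m[48;2;5;17;6m🬂[38;2;6;20;6m[48;2;5;17;6m🬂[38;2;6;20;6m[48;2;5;17;6m🬂[38;2;6;20;6m[48;2;5;17;6m🬂[38;2;6;20;6m[48;2;5;17;6m🬂[38;2;6;20;6m[48;2;5;17;6m🬂[0m
</frame>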